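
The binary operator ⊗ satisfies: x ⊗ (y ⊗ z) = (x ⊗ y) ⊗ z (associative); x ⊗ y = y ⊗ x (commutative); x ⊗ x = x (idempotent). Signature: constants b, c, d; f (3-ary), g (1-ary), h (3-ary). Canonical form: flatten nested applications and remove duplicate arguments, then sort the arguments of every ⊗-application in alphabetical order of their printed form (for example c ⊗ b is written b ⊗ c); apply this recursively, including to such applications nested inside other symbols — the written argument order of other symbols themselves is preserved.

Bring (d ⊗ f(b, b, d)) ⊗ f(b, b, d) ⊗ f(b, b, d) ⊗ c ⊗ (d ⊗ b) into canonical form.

Answer: b ⊗ c ⊗ d ⊗ f(b, b, d)

Derivation:
Un-nest:  d ⊗ f(b, b, d) ⊗ f(b, b, d) ⊗ f(b, b, d) ⊗ c ⊗ d ⊗ b
Drop duplicates:  drop duplicate f(b, b, d), f(b, b, d), d
Sort arguments:  b ⊗ c ⊗ d ⊗ f(b, b, d)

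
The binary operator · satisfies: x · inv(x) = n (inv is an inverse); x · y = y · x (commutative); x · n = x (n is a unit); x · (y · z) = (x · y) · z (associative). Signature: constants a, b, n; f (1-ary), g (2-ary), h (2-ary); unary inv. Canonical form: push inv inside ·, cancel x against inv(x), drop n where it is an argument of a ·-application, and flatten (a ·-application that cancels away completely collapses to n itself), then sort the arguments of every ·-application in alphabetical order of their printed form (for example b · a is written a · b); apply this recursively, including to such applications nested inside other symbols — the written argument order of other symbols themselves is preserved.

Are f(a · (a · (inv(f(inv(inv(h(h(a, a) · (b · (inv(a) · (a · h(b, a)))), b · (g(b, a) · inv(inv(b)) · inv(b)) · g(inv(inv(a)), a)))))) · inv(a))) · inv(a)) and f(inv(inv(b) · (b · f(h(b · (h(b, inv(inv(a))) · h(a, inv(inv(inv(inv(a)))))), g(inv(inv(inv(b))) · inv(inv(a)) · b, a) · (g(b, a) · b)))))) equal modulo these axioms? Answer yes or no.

Answer: yes — both canonical forms are f(inv(f(h(b · h(a, a) · h(b, a), b · g(a, a) · g(b, a)))))

Derivation:
Left:  f(a · (a · (inv(f(inv(inv(h(h(a, a) · (b · (inv(a) · (a · h(b, a)))), b · (g(b, a) · inv(inv(b)) · inv(b)) · g(inv(inv(a)), a)))))) · inv(a))) · inv(a))
  Focus inside:  a · (a · (inv(f(inv(inv(h(h(a, a) · (b · (inv(a) · (a · h(b, a)))), b · (g(b, a) · inv(inv(b)) · inv(b)) · g(inv(inv(a)), a)))))) · inv(a))) · inv(a)
  Push inv inside:  distribute inv over · and collapse double inv
  Inverses cancel:  a cancels
  Combine occurrences:  inv(f(h(b · h(a, a) · h(b, a), b · g(a, a) · g(b, a))))
  Rebuild:  f(inv(f(h(b · h(a, a) · h(b, a), b · g(a, a) · g(b, a)))))
Right:  f(inv(inv(b) · (b · f(h(b · (h(b, inv(inv(a))) · h(a, inv(inv(inv(inv(a)))))), g(inv(inv(inv(b))) · inv(inv(a)) · b, a) · (g(b, a) · b))))))
  Focus inside:  inv(b) · (b · f(h(b · (h(b, inv(inv(a))) · h(a, inv(inv(inv(inv(a)))))), g(inv(inv(inv(b))) · inv(inv(a)) · b, a) · (g(b, a) · b))))
  Push inv inside:  distribute inv over · and collapse double inv
  Inverses cancel:  b cancels
  Combine occurrences:  f(h(b · h(a, a) · h(b, a), b · g(a, a) · g(b, a)))
  Rebuild:  f(inv(f(h(b · h(a, a) · h(b, a), b · g(a, a) · g(b, a)))))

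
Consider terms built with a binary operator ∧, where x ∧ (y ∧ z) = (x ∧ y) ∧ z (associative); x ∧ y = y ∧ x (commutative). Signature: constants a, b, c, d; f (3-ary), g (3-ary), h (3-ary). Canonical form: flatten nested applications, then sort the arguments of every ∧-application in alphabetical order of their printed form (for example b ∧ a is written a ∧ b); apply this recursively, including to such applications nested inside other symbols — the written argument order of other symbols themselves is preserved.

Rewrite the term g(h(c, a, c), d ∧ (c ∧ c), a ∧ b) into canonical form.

Descend into:  d ∧ (c ∧ c)
Un-nest:  d ∧ c ∧ c
Order the arguments:  c ∧ c ∧ d
Reassemble:  g(h(c, a, c), c ∧ c ∧ d, a ∧ b)

Answer: g(h(c, a, c), c ∧ c ∧ d, a ∧ b)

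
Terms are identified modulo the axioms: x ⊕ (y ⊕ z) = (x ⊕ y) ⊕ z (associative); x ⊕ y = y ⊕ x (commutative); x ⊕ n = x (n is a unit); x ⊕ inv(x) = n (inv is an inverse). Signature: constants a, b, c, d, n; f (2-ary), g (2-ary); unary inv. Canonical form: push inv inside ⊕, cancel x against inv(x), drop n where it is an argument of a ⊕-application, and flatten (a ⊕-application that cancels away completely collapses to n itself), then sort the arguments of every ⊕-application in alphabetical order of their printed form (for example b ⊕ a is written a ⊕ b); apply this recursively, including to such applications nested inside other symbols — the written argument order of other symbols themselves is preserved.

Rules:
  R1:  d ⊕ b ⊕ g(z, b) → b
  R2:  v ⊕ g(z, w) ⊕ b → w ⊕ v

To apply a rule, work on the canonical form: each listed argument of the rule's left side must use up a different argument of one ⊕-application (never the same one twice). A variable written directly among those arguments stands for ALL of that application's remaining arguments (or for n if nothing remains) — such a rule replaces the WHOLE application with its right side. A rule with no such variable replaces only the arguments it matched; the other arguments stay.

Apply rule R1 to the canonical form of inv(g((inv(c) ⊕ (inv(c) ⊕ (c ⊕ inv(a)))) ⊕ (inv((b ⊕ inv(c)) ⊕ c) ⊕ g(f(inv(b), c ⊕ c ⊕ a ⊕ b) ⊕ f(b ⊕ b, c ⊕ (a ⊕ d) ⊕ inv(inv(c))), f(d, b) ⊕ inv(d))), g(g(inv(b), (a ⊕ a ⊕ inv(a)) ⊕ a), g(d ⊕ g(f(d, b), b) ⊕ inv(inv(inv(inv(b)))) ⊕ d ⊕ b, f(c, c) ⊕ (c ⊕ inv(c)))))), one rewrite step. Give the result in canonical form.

Answer: inv(g(g(f(b ⊕ b, a ⊕ c ⊕ c ⊕ d) ⊕ f(inv(b), a ⊕ b ⊕ c ⊕ c), f(d, b) ⊕ inv(d)) ⊕ inv(a) ⊕ inv(b) ⊕ inv(c), g(g(inv(b), a ⊕ a), g(b ⊕ b ⊕ d, f(c, c)))))

Derivation:
Canonical form:  inv(g(g(f(b ⊕ b, a ⊕ c ⊕ c ⊕ d) ⊕ f(inv(b), a ⊕ b ⊕ c ⊕ c), f(d, b) ⊕ inv(d)) ⊕ inv(a) ⊕ inv(b) ⊕ inv(c), g(g(inv(b), a ⊕ a), g(b ⊕ b ⊕ d ⊕ d ⊕ g(f(d, b), b), f(c, c)))))
Apply R1:  consuming b, d, g(f(d, b), b);  z := f(d, b)
Result:  inv(g(g(f(b ⊕ b, a ⊕ c ⊕ c ⊕ d) ⊕ f(inv(b), a ⊕ b ⊕ c ⊕ c), f(d, b) ⊕ inv(d)) ⊕ inv(a) ⊕ inv(b) ⊕ inv(c), g(g(inv(b), a ⊕ a), g(b ⊕ b ⊕ d, f(c, c)))))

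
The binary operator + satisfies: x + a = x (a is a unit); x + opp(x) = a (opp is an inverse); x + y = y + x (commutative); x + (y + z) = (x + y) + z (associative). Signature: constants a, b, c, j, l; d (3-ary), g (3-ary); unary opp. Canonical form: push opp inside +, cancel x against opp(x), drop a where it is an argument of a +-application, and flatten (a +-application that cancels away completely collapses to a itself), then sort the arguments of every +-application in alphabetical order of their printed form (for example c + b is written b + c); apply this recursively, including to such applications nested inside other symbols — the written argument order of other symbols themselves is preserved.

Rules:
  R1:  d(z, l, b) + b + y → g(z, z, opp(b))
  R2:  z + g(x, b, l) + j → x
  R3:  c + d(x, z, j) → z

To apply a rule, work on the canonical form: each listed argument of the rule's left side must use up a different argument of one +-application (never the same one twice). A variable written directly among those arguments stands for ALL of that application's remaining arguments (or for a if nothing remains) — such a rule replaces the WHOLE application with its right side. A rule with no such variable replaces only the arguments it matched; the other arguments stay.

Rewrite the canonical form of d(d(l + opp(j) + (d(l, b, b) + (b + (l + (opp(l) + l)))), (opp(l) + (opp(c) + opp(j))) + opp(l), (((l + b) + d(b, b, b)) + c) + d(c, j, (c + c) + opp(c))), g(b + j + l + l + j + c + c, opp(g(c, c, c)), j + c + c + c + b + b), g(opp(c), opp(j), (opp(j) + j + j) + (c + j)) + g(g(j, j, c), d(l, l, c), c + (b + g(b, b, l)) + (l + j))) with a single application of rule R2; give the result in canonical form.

Canonical form:  d(d(b + d(l, b, b) + l + l + opp(j), opp(c) + opp(j) + opp(l) + opp(l), b + c + d(b, b, b) + d(c, j, c) + l), g(b + c + c + j + j + l + l, opp(g(c, c, c)), b + b + c + c + c + j), g(g(j, j, c), d(l, l, c), b + c + g(b, b, l) + j + l) + g(opp(c), opp(j), c + j + j))
Apply R2:  consuming g(b, b, l), j;  x := b, z := b + c + l
Every leftover argument binds to the variable; the entire application is replaced.
Giving:  d(d(b + d(l, b, b) + l + l + opp(j), opp(c) + opp(j) + opp(l) + opp(l), b + c + d(b, b, b) + d(c, j, c) + l), g(b + c + c + j + j + l + l, opp(g(c, c, c)), b + b + c + c + c + j), g(g(j, j, c), d(l, l, c), b) + g(opp(c), opp(j), c + j + j))

Answer: d(d(b + d(l, b, b) + l + l + opp(j), opp(c) + opp(j) + opp(l) + opp(l), b + c + d(b, b, b) + d(c, j, c) + l), g(b + c + c + j + j + l + l, opp(g(c, c, c)), b + b + c + c + c + j), g(g(j, j, c), d(l, l, c), b) + g(opp(c), opp(j), c + j + j))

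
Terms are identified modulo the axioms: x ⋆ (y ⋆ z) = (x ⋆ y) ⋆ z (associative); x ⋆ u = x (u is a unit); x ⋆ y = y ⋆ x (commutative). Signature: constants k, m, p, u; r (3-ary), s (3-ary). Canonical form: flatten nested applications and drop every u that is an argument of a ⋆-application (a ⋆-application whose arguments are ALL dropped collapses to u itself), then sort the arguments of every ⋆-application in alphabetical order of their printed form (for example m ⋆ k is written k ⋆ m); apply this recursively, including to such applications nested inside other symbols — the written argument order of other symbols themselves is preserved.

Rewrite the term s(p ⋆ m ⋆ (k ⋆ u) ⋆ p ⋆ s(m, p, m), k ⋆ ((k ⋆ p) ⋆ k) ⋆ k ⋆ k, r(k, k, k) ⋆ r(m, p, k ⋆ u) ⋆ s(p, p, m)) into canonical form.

Answer: s(k ⋆ m ⋆ p ⋆ p ⋆ s(m, p, m), k ⋆ k ⋆ k ⋆ k ⋆ k ⋆ p, r(k, k, k) ⋆ r(m, p, k) ⋆ s(p, p, m))

Derivation:
Focus inside:  r(k, k, k) ⋆ r(m, p, k ⋆ u) ⋆ s(p, p, m)
Canonicalize subterm:  r(m, p, k ⋆ u)  →  r(m, p, k)
Sort arguments:  r(k, k, k) ⋆ r(m, p, k) ⋆ s(p, p, m)
Rebuild:  s(k ⋆ m ⋆ p ⋆ p ⋆ s(m, p, m), k ⋆ k ⋆ k ⋆ k ⋆ k ⋆ p, r(k, k, k) ⋆ r(m, p, k) ⋆ s(p, p, m))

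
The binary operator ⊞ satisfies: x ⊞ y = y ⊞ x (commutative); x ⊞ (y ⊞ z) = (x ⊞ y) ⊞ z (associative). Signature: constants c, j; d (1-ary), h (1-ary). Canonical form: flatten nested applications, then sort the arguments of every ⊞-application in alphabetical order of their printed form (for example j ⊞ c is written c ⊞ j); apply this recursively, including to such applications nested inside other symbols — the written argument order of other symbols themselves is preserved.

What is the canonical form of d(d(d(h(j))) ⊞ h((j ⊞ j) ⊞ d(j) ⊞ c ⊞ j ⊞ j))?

Answer: d(d(d(h(j))) ⊞ h(c ⊞ d(j) ⊞ j ⊞ j ⊞ j ⊞ j))

Derivation:
Descend into:  d(d(h(j))) ⊞ h((j ⊞ j) ⊞ d(j) ⊞ c ⊞ j ⊞ j)
Canonicalize subterm:  h((j ⊞ j) ⊞ d(j) ⊞ c ⊞ j ⊞ j)  →  h(c ⊞ d(j) ⊞ j ⊞ j ⊞ j ⊞ j)
Sort:  d(d(h(j))) ⊞ h(c ⊞ d(j) ⊞ j ⊞ j ⊞ j ⊞ j)
Reassemble:  d(d(d(h(j))) ⊞ h(c ⊞ d(j) ⊞ j ⊞ j ⊞ j ⊞ j))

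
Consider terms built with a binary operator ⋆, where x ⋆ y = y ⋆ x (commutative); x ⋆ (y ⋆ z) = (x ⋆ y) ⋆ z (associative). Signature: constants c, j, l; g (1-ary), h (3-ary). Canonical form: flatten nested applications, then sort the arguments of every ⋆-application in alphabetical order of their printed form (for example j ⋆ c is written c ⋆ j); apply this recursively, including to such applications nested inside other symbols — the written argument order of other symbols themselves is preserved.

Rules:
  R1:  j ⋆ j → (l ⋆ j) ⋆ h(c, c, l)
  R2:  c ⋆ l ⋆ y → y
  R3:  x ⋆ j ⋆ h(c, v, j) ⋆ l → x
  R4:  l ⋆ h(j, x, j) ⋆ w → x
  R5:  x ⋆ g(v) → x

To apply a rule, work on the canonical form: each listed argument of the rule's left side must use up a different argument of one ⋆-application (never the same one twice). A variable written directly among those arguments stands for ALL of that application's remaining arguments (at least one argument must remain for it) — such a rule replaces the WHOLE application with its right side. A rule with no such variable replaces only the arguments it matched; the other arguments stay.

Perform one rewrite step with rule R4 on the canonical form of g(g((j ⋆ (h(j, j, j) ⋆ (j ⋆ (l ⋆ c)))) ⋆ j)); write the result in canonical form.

Canonical form:  g(g(c ⋆ h(j, j, j) ⋆ j ⋆ j ⋆ j ⋆ l))
Match R4:  consume h(j, j, j), l;  w := c ⋆ j ⋆ j ⋆ j, x := j
The variable takes the whole remainder — replace the entire application.
New term:  g(g(j))

Answer: g(g(j))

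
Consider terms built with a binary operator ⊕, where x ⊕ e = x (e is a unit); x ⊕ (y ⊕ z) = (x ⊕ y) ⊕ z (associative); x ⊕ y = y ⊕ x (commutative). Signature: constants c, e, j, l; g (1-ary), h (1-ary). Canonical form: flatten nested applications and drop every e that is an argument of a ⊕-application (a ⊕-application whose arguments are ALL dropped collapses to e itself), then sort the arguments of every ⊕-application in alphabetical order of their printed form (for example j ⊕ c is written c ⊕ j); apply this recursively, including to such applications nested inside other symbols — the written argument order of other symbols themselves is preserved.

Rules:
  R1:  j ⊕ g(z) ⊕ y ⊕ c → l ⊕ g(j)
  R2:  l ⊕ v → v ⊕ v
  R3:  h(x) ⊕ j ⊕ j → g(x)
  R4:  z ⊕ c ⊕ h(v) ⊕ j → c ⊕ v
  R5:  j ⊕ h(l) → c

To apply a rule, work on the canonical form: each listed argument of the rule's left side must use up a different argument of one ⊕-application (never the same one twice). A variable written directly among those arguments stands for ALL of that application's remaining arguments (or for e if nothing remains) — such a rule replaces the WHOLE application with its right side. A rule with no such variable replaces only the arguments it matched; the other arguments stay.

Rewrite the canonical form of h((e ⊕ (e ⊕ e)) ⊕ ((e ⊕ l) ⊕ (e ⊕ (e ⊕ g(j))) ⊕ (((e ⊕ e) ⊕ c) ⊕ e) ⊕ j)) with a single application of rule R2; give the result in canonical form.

Canonical form:  h(c ⊕ g(j) ⊕ j ⊕ l)
R2 matches:  uses l;  v := c ⊕ g(j) ⊕ j
The variable takes the whole remainder — replace the entire application.
Result:  h(c ⊕ c ⊕ g(j) ⊕ g(j) ⊕ j ⊕ j)

Answer: h(c ⊕ c ⊕ g(j) ⊕ g(j) ⊕ j ⊕ j)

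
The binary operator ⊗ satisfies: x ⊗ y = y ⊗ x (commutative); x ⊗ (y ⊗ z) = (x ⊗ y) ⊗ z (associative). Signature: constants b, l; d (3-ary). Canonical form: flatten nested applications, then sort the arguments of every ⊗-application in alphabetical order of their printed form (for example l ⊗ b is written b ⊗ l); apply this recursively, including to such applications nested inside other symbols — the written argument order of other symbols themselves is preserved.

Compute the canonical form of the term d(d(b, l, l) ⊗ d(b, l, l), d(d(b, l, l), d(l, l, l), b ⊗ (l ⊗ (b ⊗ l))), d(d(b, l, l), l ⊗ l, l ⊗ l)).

Work inside:  b ⊗ (l ⊗ (b ⊗ l))
Un-nest:  b ⊗ l ⊗ b ⊗ l
Sort arguments:  b ⊗ b ⊗ l ⊗ l
Rebuild:  d(d(b, l, l) ⊗ d(b, l, l), d(d(b, l, l), d(l, l, l), b ⊗ b ⊗ l ⊗ l), d(d(b, l, l), l ⊗ l, l ⊗ l))

Answer: d(d(b, l, l) ⊗ d(b, l, l), d(d(b, l, l), d(l, l, l), b ⊗ b ⊗ l ⊗ l), d(d(b, l, l), l ⊗ l, l ⊗ l))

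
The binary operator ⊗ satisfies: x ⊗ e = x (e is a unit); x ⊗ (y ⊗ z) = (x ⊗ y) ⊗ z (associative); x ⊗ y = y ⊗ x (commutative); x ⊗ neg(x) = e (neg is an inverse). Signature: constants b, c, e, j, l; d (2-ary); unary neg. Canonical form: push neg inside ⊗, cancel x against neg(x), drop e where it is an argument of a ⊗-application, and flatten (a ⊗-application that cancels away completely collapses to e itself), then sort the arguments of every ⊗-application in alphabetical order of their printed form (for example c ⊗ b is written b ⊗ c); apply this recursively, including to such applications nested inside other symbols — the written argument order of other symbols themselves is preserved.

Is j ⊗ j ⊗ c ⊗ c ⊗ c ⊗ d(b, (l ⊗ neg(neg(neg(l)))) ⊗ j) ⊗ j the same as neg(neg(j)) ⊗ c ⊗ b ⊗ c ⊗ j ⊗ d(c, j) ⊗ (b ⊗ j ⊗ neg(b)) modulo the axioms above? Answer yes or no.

Answer: no — c ⊗ c ⊗ c ⊗ d(b, j) ⊗ j ⊗ j ⊗ j vs b ⊗ c ⊗ c ⊗ d(c, j) ⊗ j ⊗ j ⊗ j

Derivation:
Left:  j ⊗ j ⊗ c ⊗ c ⊗ c ⊗ d(b, (l ⊗ neg(neg(neg(l)))) ⊗ j) ⊗ j
  Push neg inside:  distribute neg over ⊗ and collapse double neg
  Collect:  j ⊗ j ⊗ j ⊗ c ⊗ c ⊗ c ⊗ d(b, j)
  Sort arguments:  c ⊗ c ⊗ c ⊗ d(b, j) ⊗ j ⊗ j ⊗ j
Right:  neg(neg(j)) ⊗ c ⊗ b ⊗ c ⊗ j ⊗ d(c, j) ⊗ (b ⊗ j ⊗ neg(b))
  Push neg inside:  distribute neg over ⊗ and collapse double neg
  Collect terms:  j ⊗ j ⊗ j ⊗ c ⊗ c ⊗ b ⊗ d(c, j)
  Sort arguments:  b ⊗ c ⊗ c ⊗ d(c, j) ⊗ j ⊗ j ⊗ j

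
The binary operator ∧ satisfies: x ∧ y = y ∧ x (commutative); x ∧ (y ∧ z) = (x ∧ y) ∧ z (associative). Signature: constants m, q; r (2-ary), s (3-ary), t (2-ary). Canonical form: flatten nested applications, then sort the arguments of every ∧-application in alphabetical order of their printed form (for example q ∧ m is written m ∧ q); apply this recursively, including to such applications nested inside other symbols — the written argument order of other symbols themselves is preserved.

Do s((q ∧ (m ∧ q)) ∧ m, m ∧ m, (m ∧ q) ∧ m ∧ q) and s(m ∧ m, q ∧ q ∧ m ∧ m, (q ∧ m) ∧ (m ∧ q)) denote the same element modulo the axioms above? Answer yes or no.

Answer: no — s(m ∧ m ∧ q ∧ q, m ∧ m, m ∧ m ∧ q ∧ q) vs s(m ∧ m, m ∧ m ∧ q ∧ q, m ∧ m ∧ q ∧ q)

Derivation:
Left:  s((q ∧ (m ∧ q)) ∧ m, m ∧ m, (m ∧ q) ∧ m ∧ q)
  Work inside:  (q ∧ (m ∧ q)) ∧ m
  Flatten:  q ∧ m ∧ q ∧ m
  Order the arguments:  m ∧ m ∧ q ∧ q
  Put back:  s(m ∧ m ∧ q ∧ q, m ∧ m, m ∧ m ∧ q ∧ q)
Right:  s(m ∧ m, q ∧ q ∧ m ∧ m, (q ∧ m) ∧ (m ∧ q))
  Descend into:  (q ∧ m) ∧ (m ∧ q)
  Merge nested applications:  q ∧ m ∧ m ∧ q
  Sort arguments:  m ∧ m ∧ q ∧ q
  Put back:  s(m ∧ m, m ∧ m ∧ q ∧ q, m ∧ m ∧ q ∧ q)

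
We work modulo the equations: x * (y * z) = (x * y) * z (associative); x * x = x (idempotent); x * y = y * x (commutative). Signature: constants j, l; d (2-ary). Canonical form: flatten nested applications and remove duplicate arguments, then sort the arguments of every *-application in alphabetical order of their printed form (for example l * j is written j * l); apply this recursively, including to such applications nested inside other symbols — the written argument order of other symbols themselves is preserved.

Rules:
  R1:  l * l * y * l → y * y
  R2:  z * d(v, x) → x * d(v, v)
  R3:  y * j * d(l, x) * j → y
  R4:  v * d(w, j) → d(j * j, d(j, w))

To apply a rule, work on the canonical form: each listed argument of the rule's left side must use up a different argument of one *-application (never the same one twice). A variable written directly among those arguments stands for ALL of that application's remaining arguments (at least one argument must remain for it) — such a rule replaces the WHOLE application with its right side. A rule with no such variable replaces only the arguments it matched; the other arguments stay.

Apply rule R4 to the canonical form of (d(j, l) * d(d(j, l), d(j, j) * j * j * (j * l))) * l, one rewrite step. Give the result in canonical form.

Canonical form:  d(d(j, l), d(j, j) * j * l) * d(j, l) * l
Match R4:  consume d(j, j);  v := j * l, w := j
Every leftover argument binds to the variable; the entire application is replaced.
Result:  d(d(j, l), d(j, d(j, j))) * d(j, l) * l

Answer: d(d(j, l), d(j, d(j, j))) * d(j, l) * l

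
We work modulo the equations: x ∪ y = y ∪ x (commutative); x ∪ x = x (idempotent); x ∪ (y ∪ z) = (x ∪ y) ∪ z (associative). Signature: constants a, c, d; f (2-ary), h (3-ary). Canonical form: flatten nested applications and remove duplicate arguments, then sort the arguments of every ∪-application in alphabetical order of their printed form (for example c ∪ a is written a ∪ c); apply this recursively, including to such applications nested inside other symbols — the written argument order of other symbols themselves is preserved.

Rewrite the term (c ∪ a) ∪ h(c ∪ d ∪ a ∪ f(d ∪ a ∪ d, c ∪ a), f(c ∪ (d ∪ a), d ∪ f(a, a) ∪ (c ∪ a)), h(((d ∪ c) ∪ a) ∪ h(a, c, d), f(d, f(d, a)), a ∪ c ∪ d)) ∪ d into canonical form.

Answer: a ∪ c ∪ d ∪ h(a ∪ c ∪ d ∪ f(a ∪ d, a ∪ c), f(a ∪ c ∪ d, a ∪ c ∪ d ∪ f(a, a)), h(a ∪ c ∪ d ∪ h(a, c, d), f(d, f(d, a)), a ∪ c ∪ d))

Derivation:
Merge nested applications:  c ∪ a ∪ h(c ∪ d ∪ a ∪ f(d ∪ a ∪ d, c ∪ a), f(c ∪ (d ∪ a), d ∪ f(a, a) ∪ (c ∪ a)), h(((d ∪ c) ∪ a) ∪ h(a, c, d), f(d, f(d, a)), a ∪ c ∪ d)) ∪ d
Simplify inside:  h(c ∪ d ∪ a ∪ f(d ∪ a ∪ d, c ∪ a), f(c ∪ (d ∪ a), d ∪ f(a, a) ∪ (c ∪ a)), h(((d ∪ c) ∪ a) ∪ h(a, c, d), f(d, f(d, a)), a ∪ c ∪ d))  →  h(a ∪ c ∪ d ∪ f(a ∪ d, a ∪ c), f(a ∪ c ∪ d, a ∪ c ∪ d ∪ f(a, a)), h(a ∪ c ∪ d ∪ h(a, c, d), f(d, f(d, a)), a ∪ c ∪ d))
Sort arguments:  a ∪ c ∪ d ∪ h(a ∪ c ∪ d ∪ f(a ∪ d, a ∪ c), f(a ∪ c ∪ d, a ∪ c ∪ d ∪ f(a, a)), h(a ∪ c ∪ d ∪ h(a, c, d), f(d, f(d, a)), a ∪ c ∪ d))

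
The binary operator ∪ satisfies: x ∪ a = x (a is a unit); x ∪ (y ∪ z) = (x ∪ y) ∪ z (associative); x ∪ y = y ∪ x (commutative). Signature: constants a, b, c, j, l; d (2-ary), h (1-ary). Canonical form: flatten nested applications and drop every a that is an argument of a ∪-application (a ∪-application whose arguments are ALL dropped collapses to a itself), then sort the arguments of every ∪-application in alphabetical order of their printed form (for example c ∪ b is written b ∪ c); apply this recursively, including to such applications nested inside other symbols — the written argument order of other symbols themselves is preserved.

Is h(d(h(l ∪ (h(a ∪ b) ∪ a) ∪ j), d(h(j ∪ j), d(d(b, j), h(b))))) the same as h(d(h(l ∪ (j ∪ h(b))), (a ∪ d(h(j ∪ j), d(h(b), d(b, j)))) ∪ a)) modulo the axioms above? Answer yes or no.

Left:  h(d(h(l ∪ (h(a ∪ b) ∪ a) ∪ j), d(h(j ∪ j), d(d(b, j), h(b)))))
  Work inside:  l ∪ (h(a ∪ b) ∪ a) ∪ j
  Flatten:  l ∪ h(a ∪ b) ∪ a ∪ j
  Inside:  h(a ∪ b)  →  h(b)
  Unit:  drop a
  Sort:  h(b) ∪ j ∪ l
  Rebuild:  h(d(h(h(b) ∪ j ∪ l), d(h(j ∪ j), d(d(b, j), h(b)))))
Right:  h(d(h(l ∪ (j ∪ h(b))), (a ∪ d(h(j ∪ j), d(h(b), d(b, j)))) ∪ a))
  Work inside:  (a ∪ d(h(j ∪ j), d(h(b), d(b, j)))) ∪ a
  Un-nest:  a ∪ d(h(j ∪ j), d(h(b), d(b, j))) ∪ a
  Units out:  drop a (×2)
  Order the arguments:  d(h(j ∪ j), d(h(b), d(b, j)))
  Reassemble:  h(d(h(h(b) ∪ j ∪ l), d(h(j ∪ j), d(h(b), d(b, j)))))

Answer: no — h(d(h(h(b) ∪ j ∪ l), d(h(j ∪ j), d(d(b, j), h(b))))) vs h(d(h(h(b) ∪ j ∪ l), d(h(j ∪ j), d(h(b), d(b, j)))))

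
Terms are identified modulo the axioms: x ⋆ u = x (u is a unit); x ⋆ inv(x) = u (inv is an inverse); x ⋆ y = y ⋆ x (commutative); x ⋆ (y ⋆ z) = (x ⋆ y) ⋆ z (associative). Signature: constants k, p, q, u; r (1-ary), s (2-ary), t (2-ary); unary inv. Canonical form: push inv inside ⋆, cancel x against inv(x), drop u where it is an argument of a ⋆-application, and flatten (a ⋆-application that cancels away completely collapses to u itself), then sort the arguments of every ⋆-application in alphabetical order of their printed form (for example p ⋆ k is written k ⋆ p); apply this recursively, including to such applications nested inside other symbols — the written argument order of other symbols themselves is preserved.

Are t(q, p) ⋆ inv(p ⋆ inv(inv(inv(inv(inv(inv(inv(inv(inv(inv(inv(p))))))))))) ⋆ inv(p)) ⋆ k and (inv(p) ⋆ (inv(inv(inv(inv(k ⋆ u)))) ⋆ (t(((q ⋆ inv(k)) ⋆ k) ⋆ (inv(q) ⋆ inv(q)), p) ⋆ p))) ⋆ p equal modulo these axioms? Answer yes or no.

Left:  t(q, p) ⋆ inv(p ⋆ inv(inv(inv(inv(inv(inv(inv(inv(inv(inv(inv(p))))))))))) ⋆ inv(p)) ⋆ k
  Push inv inside:  distribute inv over ⋆ and collapse double inv
  Collect:  t(q, p) ⋆ p ⋆ k
  Sort:  k ⋆ p ⋆ t(q, p)
Right:  (inv(p) ⋆ (inv(inv(inv(inv(k ⋆ u)))) ⋆ (t(((q ⋆ inv(k)) ⋆ k) ⋆ (inv(q) ⋆ inv(q)), p) ⋆ p))) ⋆ p
  Push inv inside:  distribute inv over ⋆ and collapse double inv
  Collect terms:  p ⋆ k ⋆ t(inv(q), p)
  Sort arguments:  k ⋆ p ⋆ t(inv(q), p)

Answer: no — k ⋆ p ⋆ t(q, p) vs k ⋆ p ⋆ t(inv(q), p)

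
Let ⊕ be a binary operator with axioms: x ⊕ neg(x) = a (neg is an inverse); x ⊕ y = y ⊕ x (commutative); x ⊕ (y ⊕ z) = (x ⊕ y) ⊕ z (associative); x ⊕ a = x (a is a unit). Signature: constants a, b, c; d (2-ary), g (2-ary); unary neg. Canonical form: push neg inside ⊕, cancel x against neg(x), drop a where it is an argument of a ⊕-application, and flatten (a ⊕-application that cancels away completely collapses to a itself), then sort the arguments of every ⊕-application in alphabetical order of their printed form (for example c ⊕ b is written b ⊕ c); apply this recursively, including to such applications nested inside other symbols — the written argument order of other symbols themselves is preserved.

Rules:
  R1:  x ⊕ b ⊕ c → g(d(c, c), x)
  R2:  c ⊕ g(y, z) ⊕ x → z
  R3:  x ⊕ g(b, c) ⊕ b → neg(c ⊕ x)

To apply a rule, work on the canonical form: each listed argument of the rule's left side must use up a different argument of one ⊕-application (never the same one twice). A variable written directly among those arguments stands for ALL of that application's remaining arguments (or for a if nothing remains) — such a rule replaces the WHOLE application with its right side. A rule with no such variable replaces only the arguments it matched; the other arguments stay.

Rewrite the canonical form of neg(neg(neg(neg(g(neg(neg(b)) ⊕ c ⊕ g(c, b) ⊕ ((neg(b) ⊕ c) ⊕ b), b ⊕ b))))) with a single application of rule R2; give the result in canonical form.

Answer: g(b, b ⊕ b)

Derivation:
Canonical form:  g(b ⊕ c ⊕ c ⊕ g(c, b), b ⊕ b)
Apply R2:  consuming c, g(c, b);  x := b ⊕ c, y := c, z := b
The variable takes the whole remainder — replace the entire application.
New term:  g(b, b ⊕ b)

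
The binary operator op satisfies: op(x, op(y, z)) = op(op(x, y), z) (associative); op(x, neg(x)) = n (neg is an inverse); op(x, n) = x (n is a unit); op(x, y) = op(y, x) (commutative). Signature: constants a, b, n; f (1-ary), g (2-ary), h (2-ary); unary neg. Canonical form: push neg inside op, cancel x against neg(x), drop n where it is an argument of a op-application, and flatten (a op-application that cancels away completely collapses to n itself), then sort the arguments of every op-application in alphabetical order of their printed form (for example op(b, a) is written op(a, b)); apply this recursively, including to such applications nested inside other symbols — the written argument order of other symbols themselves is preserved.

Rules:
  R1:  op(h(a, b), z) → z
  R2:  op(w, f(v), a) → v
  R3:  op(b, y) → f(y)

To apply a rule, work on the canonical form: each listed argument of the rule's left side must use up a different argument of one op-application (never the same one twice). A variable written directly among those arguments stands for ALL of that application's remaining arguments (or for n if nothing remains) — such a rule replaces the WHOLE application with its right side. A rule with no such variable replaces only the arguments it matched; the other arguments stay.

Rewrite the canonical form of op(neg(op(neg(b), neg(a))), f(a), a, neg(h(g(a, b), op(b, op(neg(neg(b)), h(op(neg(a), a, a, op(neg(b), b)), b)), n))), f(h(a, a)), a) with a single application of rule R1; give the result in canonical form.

Canonical form:  op(a, a, a, b, f(a), f(h(a, a)), neg(h(g(a, b), op(b, b, h(a, b)))))
Apply R1:  consuming h(a, b);  z := op(b, b)
The variable takes the whole remainder — replace the entire application.
Giving:  op(a, a, a, b, f(a), f(h(a, a)), neg(h(g(a, b), op(b, b))))

Answer: op(a, a, a, b, f(a), f(h(a, a)), neg(h(g(a, b), op(b, b))))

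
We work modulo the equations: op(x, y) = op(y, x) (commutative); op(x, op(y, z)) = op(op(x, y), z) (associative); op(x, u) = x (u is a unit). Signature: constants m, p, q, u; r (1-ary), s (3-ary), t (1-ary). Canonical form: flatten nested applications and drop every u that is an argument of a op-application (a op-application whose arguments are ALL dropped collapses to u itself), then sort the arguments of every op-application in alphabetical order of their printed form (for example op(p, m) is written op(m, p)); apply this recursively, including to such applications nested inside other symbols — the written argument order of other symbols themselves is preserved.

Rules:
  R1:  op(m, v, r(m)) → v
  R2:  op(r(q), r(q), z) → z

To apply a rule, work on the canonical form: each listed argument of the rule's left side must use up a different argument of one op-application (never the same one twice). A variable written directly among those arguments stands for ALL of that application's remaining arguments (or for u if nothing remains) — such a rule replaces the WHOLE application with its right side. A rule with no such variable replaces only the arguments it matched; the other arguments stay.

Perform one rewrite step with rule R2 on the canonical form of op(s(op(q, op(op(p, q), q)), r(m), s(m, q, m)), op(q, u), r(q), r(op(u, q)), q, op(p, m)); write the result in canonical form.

Answer: op(m, p, q, q, s(op(p, q, q, q), r(m), s(m, q, m)))

Derivation:
Canonical form:  op(m, p, q, q, r(q), r(q), s(op(p, q, q, q), r(m), s(m, q, m)))
Apply R2:  consuming r(q), r(q);  z := op(m, p, q, q, s(op(p, q, q, q), r(m), s(m, q, m)))
The variable takes the whole remainder — replace the entire application.
Result:  op(m, p, q, q, s(op(p, q, q, q), r(m), s(m, q, m)))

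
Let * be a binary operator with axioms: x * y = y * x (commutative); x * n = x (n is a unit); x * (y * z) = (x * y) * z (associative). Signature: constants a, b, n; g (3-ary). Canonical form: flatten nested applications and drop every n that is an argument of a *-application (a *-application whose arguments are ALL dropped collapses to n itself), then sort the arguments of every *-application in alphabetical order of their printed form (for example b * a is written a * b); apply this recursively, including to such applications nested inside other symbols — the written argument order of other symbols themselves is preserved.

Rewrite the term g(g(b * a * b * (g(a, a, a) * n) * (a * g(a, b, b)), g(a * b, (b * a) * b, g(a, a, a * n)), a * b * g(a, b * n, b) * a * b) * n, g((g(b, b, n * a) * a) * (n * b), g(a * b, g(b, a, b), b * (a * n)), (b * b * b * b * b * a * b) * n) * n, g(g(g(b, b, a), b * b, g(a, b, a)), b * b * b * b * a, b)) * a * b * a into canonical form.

Simplify inside:  g(g(b * a * b * (g(a, a, a) * n) * (a * g(a, b, b)), g(a * b, (b * a) * b, g(a, a, a * n)), a * b * g(a, b * n, b) * a * b) * n, g((g(b, b, n * a) * a) * (n * b), g(a * b, g(b, a, b), b * (a * n)), (b * b * b * b * b * a * b) * n) * n, g(g(g(b, b, a), b * b, g(a, b, a)), b * b * b * b * a, b))  →  g(g(a * a * b * b * g(a, a, a) * g(a, b, b), g(a * b, a * b * b, g(a, a, a)), a * a * b * b * g(a, b, b)), g(a * b * g(b, b, a), g(a * b, g(b, a, b), a * b), a * b * b * b * b * b * b), g(g(g(b, b, a), b * b, g(a, b, a)), a * b * b * b * b, b))
Sort arguments:  a * a * b * g(g(a * a * b * b * g(a, a, a) * g(a, b, b), g(a * b, a * b * b, g(a, a, a)), a * a * b * b * g(a, b, b)), g(a * b * g(b, b, a), g(a * b, g(b, a, b), a * b), a * b * b * b * b * b * b), g(g(g(b, b, a), b * b, g(a, b, a)), a * b * b * b * b, b))

Answer: a * a * b * g(g(a * a * b * b * g(a, a, a) * g(a, b, b), g(a * b, a * b * b, g(a, a, a)), a * a * b * b * g(a, b, b)), g(a * b * g(b, b, a), g(a * b, g(b, a, b), a * b), a * b * b * b * b * b * b), g(g(g(b, b, a), b * b, g(a, b, a)), a * b * b * b * b, b))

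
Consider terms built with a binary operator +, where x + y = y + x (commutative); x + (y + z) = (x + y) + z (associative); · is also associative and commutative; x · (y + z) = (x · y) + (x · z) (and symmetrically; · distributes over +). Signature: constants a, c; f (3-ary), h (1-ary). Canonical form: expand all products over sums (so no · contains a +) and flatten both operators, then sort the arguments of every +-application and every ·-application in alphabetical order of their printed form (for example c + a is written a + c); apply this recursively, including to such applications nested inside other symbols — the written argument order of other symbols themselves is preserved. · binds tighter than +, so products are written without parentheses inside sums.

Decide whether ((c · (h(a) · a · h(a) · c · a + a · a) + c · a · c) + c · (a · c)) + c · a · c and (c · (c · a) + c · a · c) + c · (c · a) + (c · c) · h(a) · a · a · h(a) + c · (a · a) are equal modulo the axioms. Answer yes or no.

Left:  ((c · (h(a) · a · h(a) · c · a + a · a) + c · a · c) + c · (a · c)) + c · a · c
  Expand:  a · a · c · c · h(a) · h(a) + a · a · c + a · c · c + a · c · c + a · c · c
  Order the arguments:  a · a · c + a · a · c · c · h(a) · h(a) + a · c · c + a · c · c + a · c · c
Right:  (c · (c · a) + c · a · c) + c · (c · a) + (c · c) · h(a) · a · a · h(a) + c · (a · a)
  Merge nested applications:  a · c · c + a · c · c + a · c · c + a · a · c · c · h(a) · h(a) + a · a · c
  Sort:  a · a · c + a · a · c · c · h(a) · h(a) + a · c · c + a · c · c + a · c · c

Answer: yes — both canonical forms are a · a · c + a · a · c · c · h(a) · h(a) + a · c · c + a · c · c + a · c · c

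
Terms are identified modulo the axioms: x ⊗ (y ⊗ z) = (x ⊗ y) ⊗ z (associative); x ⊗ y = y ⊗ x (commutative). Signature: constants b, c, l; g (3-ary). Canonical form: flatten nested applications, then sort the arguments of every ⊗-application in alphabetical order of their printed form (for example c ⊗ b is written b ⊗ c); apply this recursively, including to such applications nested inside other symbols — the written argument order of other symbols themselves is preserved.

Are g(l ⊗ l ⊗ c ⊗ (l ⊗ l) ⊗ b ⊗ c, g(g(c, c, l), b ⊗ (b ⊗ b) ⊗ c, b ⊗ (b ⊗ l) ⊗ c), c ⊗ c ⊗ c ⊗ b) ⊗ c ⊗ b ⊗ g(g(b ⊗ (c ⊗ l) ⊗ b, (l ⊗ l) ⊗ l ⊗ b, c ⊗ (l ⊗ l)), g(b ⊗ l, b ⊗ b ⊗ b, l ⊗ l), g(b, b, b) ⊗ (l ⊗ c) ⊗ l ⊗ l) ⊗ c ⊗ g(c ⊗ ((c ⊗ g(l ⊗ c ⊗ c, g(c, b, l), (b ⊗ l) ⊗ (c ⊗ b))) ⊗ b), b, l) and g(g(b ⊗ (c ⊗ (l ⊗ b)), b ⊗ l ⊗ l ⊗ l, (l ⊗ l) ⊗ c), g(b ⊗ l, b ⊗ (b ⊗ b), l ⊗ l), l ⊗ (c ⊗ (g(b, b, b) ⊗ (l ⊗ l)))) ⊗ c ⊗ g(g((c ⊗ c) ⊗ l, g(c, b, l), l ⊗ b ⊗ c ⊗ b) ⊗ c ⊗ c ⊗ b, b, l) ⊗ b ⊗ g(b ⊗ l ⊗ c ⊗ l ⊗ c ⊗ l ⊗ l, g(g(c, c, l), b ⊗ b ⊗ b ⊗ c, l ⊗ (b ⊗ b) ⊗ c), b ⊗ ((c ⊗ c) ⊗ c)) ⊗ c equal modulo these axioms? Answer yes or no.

Answer: yes — both canonical forms are b ⊗ c ⊗ c ⊗ g(b ⊗ c ⊗ c ⊗ g(c ⊗ c ⊗ l, g(c, b, l), b ⊗ b ⊗ c ⊗ l), b, l) ⊗ g(b ⊗ c ⊗ c ⊗ l ⊗ l ⊗ l ⊗ l, g(g(c, c, l), b ⊗ b ⊗ b ⊗ c, b ⊗ b ⊗ c ⊗ l), b ⊗ c ⊗ c ⊗ c) ⊗ g(g(b ⊗ b ⊗ c ⊗ l, b ⊗ l ⊗ l ⊗ l, c ⊗ l ⊗ l), g(b ⊗ l, b ⊗ b ⊗ b, l ⊗ l), c ⊗ g(b, b, b) ⊗ l ⊗ l ⊗ l)

Derivation:
Left:  g(l ⊗ l ⊗ c ⊗ (l ⊗ l) ⊗ b ⊗ c, g(g(c, c, l), b ⊗ (b ⊗ b) ⊗ c, b ⊗ (b ⊗ l) ⊗ c), c ⊗ c ⊗ c ⊗ b) ⊗ c ⊗ b ⊗ g(g(b ⊗ (c ⊗ l) ⊗ b, (l ⊗ l) ⊗ l ⊗ b, c ⊗ (l ⊗ l)), g(b ⊗ l, b ⊗ b ⊗ b, l ⊗ l), g(b, b, b) ⊗ (l ⊗ c) ⊗ l ⊗ l) ⊗ c ⊗ g(c ⊗ ((c ⊗ g(l ⊗ c ⊗ c, g(c, b, l), (b ⊗ l) ⊗ (c ⊗ b))) ⊗ b), b, l)
  Simplify inside:  g(l ⊗ l ⊗ c ⊗ (l ⊗ l) ⊗ b ⊗ c, g(g(c, c, l), b ⊗ (b ⊗ b) ⊗ c, b ⊗ (b ⊗ l) ⊗ c), c ⊗ c ⊗ c ⊗ b)  →  g(b ⊗ c ⊗ c ⊗ l ⊗ l ⊗ l ⊗ l, g(g(c, c, l), b ⊗ b ⊗ b ⊗ c, b ⊗ b ⊗ c ⊗ l), b ⊗ c ⊗ c ⊗ c)
  Canonicalize subterm:  g(g(b ⊗ (c ⊗ l) ⊗ b, (l ⊗ l) ⊗ l ⊗ b, c ⊗ (l ⊗ l)), g(b ⊗ l, b ⊗ b ⊗ b, l ⊗ l), g(b, b, b) ⊗ (l ⊗ c) ⊗ l ⊗ l)  →  g(g(b ⊗ b ⊗ c ⊗ l, b ⊗ l ⊗ l ⊗ l, c ⊗ l ⊗ l), g(b ⊗ l, b ⊗ b ⊗ b, l ⊗ l), c ⊗ g(b, b, b) ⊗ l ⊗ l ⊗ l)
  Canonicalize subterm:  g(c ⊗ ((c ⊗ g(l ⊗ c ⊗ c, g(c, b, l), (b ⊗ l) ⊗ (c ⊗ b))) ⊗ b), b, l)  →  g(b ⊗ c ⊗ c ⊗ g(c ⊗ c ⊗ l, g(c, b, l), b ⊗ b ⊗ c ⊗ l), b, l)
  Order the arguments:  b ⊗ c ⊗ c ⊗ g(b ⊗ c ⊗ c ⊗ g(c ⊗ c ⊗ l, g(c, b, l), b ⊗ b ⊗ c ⊗ l), b, l) ⊗ g(b ⊗ c ⊗ c ⊗ l ⊗ l ⊗ l ⊗ l, g(g(c, c, l), b ⊗ b ⊗ b ⊗ c, b ⊗ b ⊗ c ⊗ l), b ⊗ c ⊗ c ⊗ c) ⊗ g(g(b ⊗ b ⊗ c ⊗ l, b ⊗ l ⊗ l ⊗ l, c ⊗ l ⊗ l), g(b ⊗ l, b ⊗ b ⊗ b, l ⊗ l), c ⊗ g(b, b, b) ⊗ l ⊗ l ⊗ l)
Right:  g(g(b ⊗ (c ⊗ (l ⊗ b)), b ⊗ l ⊗ l ⊗ l, (l ⊗ l) ⊗ c), g(b ⊗ l, b ⊗ (b ⊗ b), l ⊗ l), l ⊗ (c ⊗ (g(b, b, b) ⊗ (l ⊗ l)))) ⊗ c ⊗ g(g((c ⊗ c) ⊗ l, g(c, b, l), l ⊗ b ⊗ c ⊗ b) ⊗ c ⊗ c ⊗ b, b, l) ⊗ b ⊗ g(b ⊗ l ⊗ c ⊗ l ⊗ c ⊗ l ⊗ l, g(g(c, c, l), b ⊗ b ⊗ b ⊗ c, l ⊗ (b ⊗ b) ⊗ c), b ⊗ ((c ⊗ c) ⊗ c)) ⊗ c
  Canonicalize subterm:  g(g(b ⊗ (c ⊗ (l ⊗ b)), b ⊗ l ⊗ l ⊗ l, (l ⊗ l) ⊗ c), g(b ⊗ l, b ⊗ (b ⊗ b), l ⊗ l), l ⊗ (c ⊗ (g(b, b, b) ⊗ (l ⊗ l))))  →  g(g(b ⊗ b ⊗ c ⊗ l, b ⊗ l ⊗ l ⊗ l, c ⊗ l ⊗ l), g(b ⊗ l, b ⊗ b ⊗ b, l ⊗ l), c ⊗ g(b, b, b) ⊗ l ⊗ l ⊗ l)
  Inside:  g(g((c ⊗ c) ⊗ l, g(c, b, l), l ⊗ b ⊗ c ⊗ b) ⊗ c ⊗ c ⊗ b, b, l)  →  g(b ⊗ c ⊗ c ⊗ g(c ⊗ c ⊗ l, g(c, b, l), b ⊗ b ⊗ c ⊗ l), b, l)
  Inside:  g(b ⊗ l ⊗ c ⊗ l ⊗ c ⊗ l ⊗ l, g(g(c, c, l), b ⊗ b ⊗ b ⊗ c, l ⊗ (b ⊗ b) ⊗ c), b ⊗ ((c ⊗ c) ⊗ c))  →  g(b ⊗ c ⊗ c ⊗ l ⊗ l ⊗ l ⊗ l, g(g(c, c, l), b ⊗ b ⊗ b ⊗ c, b ⊗ b ⊗ c ⊗ l), b ⊗ c ⊗ c ⊗ c)
  Order the arguments:  b ⊗ c ⊗ c ⊗ g(b ⊗ c ⊗ c ⊗ g(c ⊗ c ⊗ l, g(c, b, l), b ⊗ b ⊗ c ⊗ l), b, l) ⊗ g(b ⊗ c ⊗ c ⊗ l ⊗ l ⊗ l ⊗ l, g(g(c, c, l), b ⊗ b ⊗ b ⊗ c, b ⊗ b ⊗ c ⊗ l), b ⊗ c ⊗ c ⊗ c) ⊗ g(g(b ⊗ b ⊗ c ⊗ l, b ⊗ l ⊗ l ⊗ l, c ⊗ l ⊗ l), g(b ⊗ l, b ⊗ b ⊗ b, l ⊗ l), c ⊗ g(b, b, b) ⊗ l ⊗ l ⊗ l)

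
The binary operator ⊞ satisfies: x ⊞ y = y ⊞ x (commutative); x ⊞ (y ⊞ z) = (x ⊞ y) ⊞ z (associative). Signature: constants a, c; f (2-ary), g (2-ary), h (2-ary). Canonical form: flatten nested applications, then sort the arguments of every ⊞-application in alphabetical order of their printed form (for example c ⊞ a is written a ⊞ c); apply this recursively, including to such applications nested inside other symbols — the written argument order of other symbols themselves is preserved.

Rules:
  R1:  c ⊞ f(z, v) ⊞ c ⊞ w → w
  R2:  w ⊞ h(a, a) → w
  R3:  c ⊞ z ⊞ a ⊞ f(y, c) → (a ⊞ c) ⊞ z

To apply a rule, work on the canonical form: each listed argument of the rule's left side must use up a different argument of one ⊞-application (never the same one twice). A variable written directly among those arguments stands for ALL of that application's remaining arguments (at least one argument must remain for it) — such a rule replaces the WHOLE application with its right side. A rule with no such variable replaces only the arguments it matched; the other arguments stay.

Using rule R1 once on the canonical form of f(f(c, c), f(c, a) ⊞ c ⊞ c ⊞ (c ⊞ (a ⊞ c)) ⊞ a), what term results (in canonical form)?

Canonical form:  f(f(c, c), a ⊞ a ⊞ c ⊞ c ⊞ c ⊞ c ⊞ f(c, a))
Apply R1:  consuming c, c, f(c, a);  v := a, w := a ⊞ a ⊞ c ⊞ c, z := c
The variable takes the whole remainder — replace the entire application.
Result:  f(f(c, c), a ⊞ a ⊞ c ⊞ c)

Answer: f(f(c, c), a ⊞ a ⊞ c ⊞ c)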